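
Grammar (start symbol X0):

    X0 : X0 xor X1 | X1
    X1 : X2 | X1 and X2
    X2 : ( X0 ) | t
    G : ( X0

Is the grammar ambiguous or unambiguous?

Only X0, X1, X2 are reachable from X0; ignoring the rest: This is a standard precedence ladder (X0 over X1 over X2), with each level left-recursive on its own operator ('xor' at X0, 'and' at X1). That structure is LR(1), hence unambiguous.

Unambiguous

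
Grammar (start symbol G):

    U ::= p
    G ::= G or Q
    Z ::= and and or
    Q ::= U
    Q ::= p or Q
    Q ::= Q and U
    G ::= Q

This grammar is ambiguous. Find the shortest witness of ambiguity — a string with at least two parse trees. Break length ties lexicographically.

p or p

length 1: no string has ≥2 trees
length 3: p or p has 2 parse trees

Two derivations of p or p:
  G ⇒ G or Q ⇒ Q or Q ⇒ U or Q ⇒ p or Q ⇒ p or U ⇒ p or p
  G ⇒ Q ⇒ p or Q ⇒ p or U ⇒ p or p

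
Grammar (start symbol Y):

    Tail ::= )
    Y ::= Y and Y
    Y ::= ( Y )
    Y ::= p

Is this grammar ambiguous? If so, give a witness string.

Witness: p and p and p

Derivation 1: Y ⇒ Y and Y ⇒ Y and Y and Y ⇒ p and Y and Y ⇒ p and p and Y ⇒ p and p and p
Derivation 2: Y ⇒ Y and Y ⇒ p and Y ⇒ p and Y and Y ⇒ p and p and Y ⇒ p and p and p

Two distinct leftmost derivations for the same string.

Ambiguous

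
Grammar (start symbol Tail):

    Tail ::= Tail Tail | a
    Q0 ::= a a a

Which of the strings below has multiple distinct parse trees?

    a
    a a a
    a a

a: 1 tree
a a a: 2 trees
a a: 1 tree

a a a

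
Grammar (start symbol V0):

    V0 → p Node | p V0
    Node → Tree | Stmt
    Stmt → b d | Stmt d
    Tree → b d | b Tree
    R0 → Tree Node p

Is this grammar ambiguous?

Ambiguous

Witness: p b d

Derivation 1: V0 ⇒ p Node ⇒ p Tree ⇒ p b d
Derivation 2: V0 ⇒ p Node ⇒ p Stmt ⇒ p b d

Two distinct leftmost derivations for the same string.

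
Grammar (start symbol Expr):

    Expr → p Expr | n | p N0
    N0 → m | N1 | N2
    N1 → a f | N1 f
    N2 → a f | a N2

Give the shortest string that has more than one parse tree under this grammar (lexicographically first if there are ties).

p a f

length 1: no string has ≥2 trees
length 2: no string has ≥2 trees
length 3: p a f has 2 parse trees

Two derivations of p a f:
  Expr ⇒ p N0 ⇒ p N1 ⇒ p a f
  Expr ⇒ p N0 ⇒ p N2 ⇒ p a f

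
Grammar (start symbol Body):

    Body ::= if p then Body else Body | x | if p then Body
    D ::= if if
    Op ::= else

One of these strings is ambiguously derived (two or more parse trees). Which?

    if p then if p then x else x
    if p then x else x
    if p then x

if p then if p then x else x

if p then if p then x else x: 2 trees
if p then x else x: 1 tree
if p then x: 1 tree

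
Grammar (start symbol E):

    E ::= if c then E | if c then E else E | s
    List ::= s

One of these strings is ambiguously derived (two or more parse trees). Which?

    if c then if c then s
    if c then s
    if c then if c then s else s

if c then if c then s: 1 tree
if c then s: 1 tree
if c then if c then s else s: 2 trees

if c then if c then s else s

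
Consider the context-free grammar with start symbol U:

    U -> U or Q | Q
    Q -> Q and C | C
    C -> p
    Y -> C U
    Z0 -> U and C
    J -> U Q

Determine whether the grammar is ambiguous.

Unambiguous

(Y, Z0, J are unreachable from U, so their rules don't affect L(U).) U → U or Q | Q  ;  Q → Q and C | C  — a left-associative chain with C at the bottom. Each string factors uniquely by precedence.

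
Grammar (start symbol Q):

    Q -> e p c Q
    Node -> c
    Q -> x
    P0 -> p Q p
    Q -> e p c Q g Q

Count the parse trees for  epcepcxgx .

Parse trees for epcepcxgx:
  [Q e p c [Q e p c [Q x] g [Q x]]]
  [Q e p c [Q e p c [Q x]] g [Q x]]

2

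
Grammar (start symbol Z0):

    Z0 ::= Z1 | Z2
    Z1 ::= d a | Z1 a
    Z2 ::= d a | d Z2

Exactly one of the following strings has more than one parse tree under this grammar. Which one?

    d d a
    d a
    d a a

d a

d d a: 1 tree
d a: 2 trees
d a a: 1 tree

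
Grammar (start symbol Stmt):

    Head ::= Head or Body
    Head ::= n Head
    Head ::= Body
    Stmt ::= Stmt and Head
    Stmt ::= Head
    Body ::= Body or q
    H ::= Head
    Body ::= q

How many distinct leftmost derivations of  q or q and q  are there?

2

Parse trees for q or q and q:
  [Stmt [Stmt [Head [Head [Body q]] or [Body q]]] and [Head [Body q]]]
  [Stmt [Stmt [Head [Body [Body q] or q]]] and [Head [Body q]]]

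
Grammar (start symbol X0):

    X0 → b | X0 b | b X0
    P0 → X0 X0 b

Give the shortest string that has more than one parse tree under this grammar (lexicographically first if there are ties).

length 1: no string has ≥2 trees
length 2: b b has 2 parse trees

Two derivations of b b:
  X0 ⇒ X0 b ⇒ b b
  X0 ⇒ b X0 ⇒ b b

b b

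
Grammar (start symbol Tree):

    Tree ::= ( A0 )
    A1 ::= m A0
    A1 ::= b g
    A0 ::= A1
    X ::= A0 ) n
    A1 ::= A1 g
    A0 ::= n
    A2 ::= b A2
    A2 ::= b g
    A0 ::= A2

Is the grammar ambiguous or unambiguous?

Witness: ( b g )

Derivation 1: Tree ⇒ ( A0 ) ⇒ ( A1 ) ⇒ ( b g )
Derivation 2: Tree ⇒ ( A0 ) ⇒ ( A2 ) ⇒ ( b g )

Two distinct leftmost derivations for the same string.

Ambiguous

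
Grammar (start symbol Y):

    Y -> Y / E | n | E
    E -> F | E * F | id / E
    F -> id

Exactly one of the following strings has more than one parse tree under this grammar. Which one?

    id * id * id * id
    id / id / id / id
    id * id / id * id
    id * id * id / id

id * id * id * id: 1 tree
id / id / id / id: 8 trees
id * id / id * id: 1 tree
id * id * id / id: 1 tree

id / id / id / id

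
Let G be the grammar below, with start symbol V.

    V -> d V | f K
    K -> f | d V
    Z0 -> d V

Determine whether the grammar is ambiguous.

(Z0 is unreachable from V, so its rules don't affect L(V).) Restricted to the reachable nonterminals, every rule has the form A → t or A → t B, and no two rules for the same A share a first terminal. The grammar encodes a DFA — one run per string.

Unambiguous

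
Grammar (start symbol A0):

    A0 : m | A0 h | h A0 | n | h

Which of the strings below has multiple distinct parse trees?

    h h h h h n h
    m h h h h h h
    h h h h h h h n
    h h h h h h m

h h h h h n h: 6 trees
m h h h h h h: 1 tree
h h h h h h h n: 1 tree
h h h h h h m: 1 tree

h h h h h n h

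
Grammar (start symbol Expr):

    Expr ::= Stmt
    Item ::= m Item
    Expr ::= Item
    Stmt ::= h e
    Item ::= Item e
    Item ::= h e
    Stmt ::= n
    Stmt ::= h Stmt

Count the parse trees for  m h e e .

Parse trees for m h e e:
  [Expr [Item m [Item [Item h e] e]]]
  [Expr [Item [Item m [Item h e]] e]]

2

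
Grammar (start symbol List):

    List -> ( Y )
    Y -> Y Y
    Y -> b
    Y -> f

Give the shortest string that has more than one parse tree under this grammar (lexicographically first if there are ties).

( b b b )

length 3: no string has ≥2 trees
length 4: no string has ≥2 trees
length 5: ( b b b ) has 2 parse trees

Two derivations of ( b b b ):
  List ⇒ ( Y ) ⇒ ( Y Y ) ⇒ ( Y Y Y ) ⇒ ( b Y Y ) ⇒ ( b b Y ) ⇒ ( b b b )
  List ⇒ ( Y ) ⇒ ( Y Y ) ⇒ ( b Y ) ⇒ ( b Y Y ) ⇒ ( b b Y ) ⇒ ( b b b )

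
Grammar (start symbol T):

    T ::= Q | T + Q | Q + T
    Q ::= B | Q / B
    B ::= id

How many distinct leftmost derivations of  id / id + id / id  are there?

Parse trees for id / id + id / id:
  [T [T [Q [Q [B id]] / [B id]]] + [Q [Q [B id]] / [B id]]]
  [T [Q [Q [B id]] / [B id]] + [T [Q [Q [B id]] / [B id]]]]

2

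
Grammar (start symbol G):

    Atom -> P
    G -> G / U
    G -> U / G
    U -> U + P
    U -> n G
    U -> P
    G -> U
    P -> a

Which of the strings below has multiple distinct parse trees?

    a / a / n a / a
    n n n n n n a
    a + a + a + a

a / a / n a / a

a / a / n a / a: 16 trees
n n n n n n a: 1 tree
a + a + a + a: 1 tree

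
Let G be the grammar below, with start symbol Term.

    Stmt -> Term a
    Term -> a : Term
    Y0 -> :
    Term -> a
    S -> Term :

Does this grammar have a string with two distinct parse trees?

(S, Y0, Stmt are unreachable from Term, so their rules don't affect L(Term).) Right-recursive list with a separator: after each atom, whether the separator follows determines the rule. One parse per string.

Unambiguous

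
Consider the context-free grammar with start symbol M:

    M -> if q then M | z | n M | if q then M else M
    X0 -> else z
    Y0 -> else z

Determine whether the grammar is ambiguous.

Witness: if q then if q then z else z

Derivation 1: M ⇒ if q then M ⇒ if q then if q then M else M ⇒ if q then if q then z else M ⇒ if q then if q then z else z
Derivation 2: M ⇒ if q then M else M ⇒ if q then if q then M else M ⇒ if q then if q then z else M ⇒ if q then if q then z else z

Two distinct leftmost derivations for the same string.

Ambiguous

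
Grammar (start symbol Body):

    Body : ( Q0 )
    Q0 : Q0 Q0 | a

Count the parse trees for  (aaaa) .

5

Parse trees for (aaaa):
  [Body ( [Q0 [Q0 a] [Q0 [Q0 a] [Q0 [Q0 a] [Q0 a]]]] )]
  [Body ( [Q0 [Q0 a] [Q0 [Q0 [Q0 a] [Q0 a]] [Q0 a]]] )]
  [Body ( [Q0 [Q0 [Q0 a] [Q0 a]] [Q0 [Q0 a] [Q0 a]]] )]
  [Body ( [Q0 [Q0 [Q0 a] [Q0 [Q0 a] [Q0 a]]] [Q0 a]] )]
  [Body ( [Q0 [Q0 [Q0 [Q0 a] [Q0 a]] [Q0 a]] [Q0 a]] )]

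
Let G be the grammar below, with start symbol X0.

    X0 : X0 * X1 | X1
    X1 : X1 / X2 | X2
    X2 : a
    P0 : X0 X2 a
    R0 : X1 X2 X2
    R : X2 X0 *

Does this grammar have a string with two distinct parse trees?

Unambiguous

(P0, R0, R are unreachable from X0, so their rules don't affect L(X0).) The grammar is stratified — X0 handles '*' (left-recursive), X1 handles '/', X2 atoms. Each operator has a fixed associativity and precedence level, so every string has one parse.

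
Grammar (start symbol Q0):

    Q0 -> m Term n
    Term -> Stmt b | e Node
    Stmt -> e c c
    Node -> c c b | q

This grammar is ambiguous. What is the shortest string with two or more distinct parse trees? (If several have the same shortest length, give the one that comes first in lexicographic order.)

m e c c b n

length 4: no string has ≥2 trees
length 6: m e c c b n has 2 parse trees

Two derivations of m e c c b n:
  Q0 ⇒ m Term n ⇒ m Stmt b n ⇒ m e c c b n
  Q0 ⇒ m Term n ⇒ m e Node n ⇒ m e c c b n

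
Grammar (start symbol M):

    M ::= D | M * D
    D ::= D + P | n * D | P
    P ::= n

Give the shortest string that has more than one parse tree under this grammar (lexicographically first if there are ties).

n * n

length 1: no string has ≥2 trees
length 3: n * n has 2 parse trees

Two derivations of n * n:
  M ⇒ D ⇒ n * D ⇒ n * P ⇒ n * n
  M ⇒ M * D ⇒ D * D ⇒ P * D ⇒ n * D ⇒ n * P ⇒ n * n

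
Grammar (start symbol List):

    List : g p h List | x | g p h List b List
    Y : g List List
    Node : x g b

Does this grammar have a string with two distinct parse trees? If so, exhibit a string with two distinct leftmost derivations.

Witness: g p h g p h x b x

Derivation 1: List ⇒ g p h List ⇒ g p h g p h List b List ⇒ g p h g p h x b List ⇒ g p h g p h x b x
Derivation 2: List ⇒ g p h List b List ⇒ g p h g p h List b List ⇒ g p h g p h x b List ⇒ g p h g p h x b x

Two distinct leftmost derivations for the same string.

Ambiguous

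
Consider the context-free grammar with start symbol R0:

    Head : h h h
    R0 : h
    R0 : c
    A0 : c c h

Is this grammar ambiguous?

Unambiguous

(Head, A0 are unreachable from R0, so their rules don't affect L(R0).) The reachable rules are right-linear with at most one rule per (nonterminal, next-terminal) pair. Each input token forces the next rule, so parsing is deterministic.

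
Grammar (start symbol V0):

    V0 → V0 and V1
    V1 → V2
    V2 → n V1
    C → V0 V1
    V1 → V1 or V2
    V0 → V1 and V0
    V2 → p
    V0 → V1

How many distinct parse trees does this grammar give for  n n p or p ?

Parse trees for n n p or p:
  [V0 [V1 [V2 n [V1 [V2 n [V1 [V1 [V2 p]] or [V2 p]]]]]]]
  [V0 [V1 [V2 n [V1 [V1 [V2 n [V1 [V2 p]]]] or [V2 p]]]]]
  [V0 [V1 [V1 [V2 n [V1 [V2 n [V1 [V2 p]]]]]] or [V2 p]]]

3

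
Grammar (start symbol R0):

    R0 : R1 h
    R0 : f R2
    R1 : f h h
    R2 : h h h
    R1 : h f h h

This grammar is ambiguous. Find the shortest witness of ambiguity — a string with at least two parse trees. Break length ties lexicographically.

length 4: f h h h has 2 parse trees

Two derivations of f h h h:
  R0 ⇒ R1 h ⇒ f h h h
  R0 ⇒ f R2 ⇒ f h h h

f h h h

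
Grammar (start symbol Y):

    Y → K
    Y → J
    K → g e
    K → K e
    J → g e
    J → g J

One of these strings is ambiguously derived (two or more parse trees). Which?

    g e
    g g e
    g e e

g e: 2 trees
g g e: 1 tree
g e e: 1 tree

g e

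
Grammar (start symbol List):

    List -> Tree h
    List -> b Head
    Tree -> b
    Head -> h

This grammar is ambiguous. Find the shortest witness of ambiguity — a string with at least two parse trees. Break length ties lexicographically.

length 2: b h has 2 parse trees

Two derivations of b h:
  List ⇒ Tree h ⇒ b h
  List ⇒ b Head ⇒ b h

b h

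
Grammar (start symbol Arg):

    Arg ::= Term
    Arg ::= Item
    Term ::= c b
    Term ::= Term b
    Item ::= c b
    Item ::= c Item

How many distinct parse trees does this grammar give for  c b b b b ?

Parse trees for c b b b b:
  [Arg [Term [Term [Term [Term c b] b] b] b]]

1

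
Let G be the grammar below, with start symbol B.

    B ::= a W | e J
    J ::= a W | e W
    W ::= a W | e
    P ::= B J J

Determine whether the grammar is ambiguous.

Unambiguous

Only B, J, W are reachable from B; ignoring the rest: Restricted to the reachable nonterminals, every rule has the form A → t or A → t B, and no two rules for the same A share a first terminal. The grammar encodes a DFA — one run per string.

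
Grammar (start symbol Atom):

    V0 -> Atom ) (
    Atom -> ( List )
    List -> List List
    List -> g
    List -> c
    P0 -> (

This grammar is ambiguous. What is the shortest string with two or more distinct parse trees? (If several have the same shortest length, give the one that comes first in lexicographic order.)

length 3: no string has ≥2 trees
length 4: no string has ≥2 trees
length 5: ( c c c ) has 2 parse trees

Two derivations of ( c c c ):
  Atom ⇒ ( List ) ⇒ ( List List ) ⇒ ( List List List ) ⇒ ( c List List ) ⇒ ( c c List ) ⇒ ( c c c )
  Atom ⇒ ( List ) ⇒ ( List List ) ⇒ ( c List ) ⇒ ( c List List ) ⇒ ( c c List ) ⇒ ( c c c )

( c c c )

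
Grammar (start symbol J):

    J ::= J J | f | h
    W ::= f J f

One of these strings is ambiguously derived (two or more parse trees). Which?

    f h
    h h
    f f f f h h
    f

f h: 1 tree
h h: 1 tree
f f f f h h: 42 trees
f: 1 tree

f f f f h h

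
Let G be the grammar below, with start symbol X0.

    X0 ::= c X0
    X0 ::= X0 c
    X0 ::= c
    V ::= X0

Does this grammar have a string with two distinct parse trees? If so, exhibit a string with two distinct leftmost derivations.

Witness: c c

Derivation 1: X0 ⇒ c X0 ⇒ c c
Derivation 2: X0 ⇒ X0 c ⇒ c c

Two distinct leftmost derivations for the same string.

Ambiguous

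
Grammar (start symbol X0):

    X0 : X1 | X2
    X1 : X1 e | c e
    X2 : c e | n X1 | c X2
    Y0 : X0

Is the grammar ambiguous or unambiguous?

Ambiguous

Witness: c e

Derivation 1: X0 ⇒ X1 ⇒ c e
Derivation 2: X0 ⇒ X2 ⇒ c e

Two distinct leftmost derivations for the same string.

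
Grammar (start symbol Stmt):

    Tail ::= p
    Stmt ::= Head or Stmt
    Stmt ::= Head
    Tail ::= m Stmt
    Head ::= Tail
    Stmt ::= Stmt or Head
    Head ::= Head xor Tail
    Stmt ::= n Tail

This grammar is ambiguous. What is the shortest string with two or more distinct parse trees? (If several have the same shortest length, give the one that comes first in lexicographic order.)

length 1: no string has ≥2 trees
length 2: no string has ≥2 trees
length 3: p or p has 2 parse trees

Two derivations of p or p:
  Stmt ⇒ Head or Stmt ⇒ Tail or Stmt ⇒ p or Stmt ⇒ p or Head ⇒ p or Tail ⇒ p or p
  Stmt ⇒ Stmt or Head ⇒ Head or Head ⇒ Tail or Head ⇒ p or Head ⇒ p or Tail ⇒ p or p

p or p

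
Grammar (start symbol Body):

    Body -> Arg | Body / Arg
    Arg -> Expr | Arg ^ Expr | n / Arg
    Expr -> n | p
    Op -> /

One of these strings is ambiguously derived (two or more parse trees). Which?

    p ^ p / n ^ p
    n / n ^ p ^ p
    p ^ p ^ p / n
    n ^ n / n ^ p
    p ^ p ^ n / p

n / n ^ p ^ p

p ^ p / n ^ p: 1 tree
n / n ^ p ^ p: 4 trees
p ^ p ^ p / n: 1 tree
n ^ n / n ^ p: 1 tree
p ^ p ^ n / p: 1 tree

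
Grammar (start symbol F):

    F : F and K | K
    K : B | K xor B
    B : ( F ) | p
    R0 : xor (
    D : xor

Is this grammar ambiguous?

Unambiguous

(R0, D are unreachable from F, so their rules don't affect L(F).) The grammar is stratified — F handles 'and' (left-recursive), K handles 'xor', B atoms. Each operator has a fixed associativity and precedence level, so every string has one parse.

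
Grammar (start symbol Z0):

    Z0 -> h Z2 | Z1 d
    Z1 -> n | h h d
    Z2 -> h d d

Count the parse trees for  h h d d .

2

Parse trees for h h d d:
  [Z0 h [Z2 h d d]]
  [Z0 [Z1 h h d] d]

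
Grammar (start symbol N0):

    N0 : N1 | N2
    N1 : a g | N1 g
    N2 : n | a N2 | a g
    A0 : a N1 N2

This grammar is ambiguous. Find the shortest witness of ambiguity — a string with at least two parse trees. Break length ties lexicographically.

a g

length 1: no string has ≥2 trees
length 2: a g has 2 parse trees

Two derivations of a g:
  N0 ⇒ N1 ⇒ a g
  N0 ⇒ N2 ⇒ a g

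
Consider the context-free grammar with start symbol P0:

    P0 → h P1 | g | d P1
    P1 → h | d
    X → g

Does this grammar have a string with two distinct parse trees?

Only P0, P1 are reachable from P0; ignoring the rest: Each reachable nonterminal has at most one production per leading terminal, and all productions are right-linear; the derivation is determined token-by-token.

Unambiguous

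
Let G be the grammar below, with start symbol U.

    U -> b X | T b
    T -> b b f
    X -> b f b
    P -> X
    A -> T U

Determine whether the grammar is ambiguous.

Ambiguous

Witness: b b f b

Derivation 1: U ⇒ b X ⇒ b b f b
Derivation 2: U ⇒ T b ⇒ b b f b

Two distinct leftmost derivations for the same string.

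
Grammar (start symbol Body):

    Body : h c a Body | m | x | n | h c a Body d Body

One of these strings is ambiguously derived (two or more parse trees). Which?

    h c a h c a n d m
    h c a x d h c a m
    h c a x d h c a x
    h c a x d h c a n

h c a h c a n d m

h c a h c a n d m: 2 trees
h c a x d h c a m: 1 tree
h c a x d h c a x: 1 tree
h c a x d h c a n: 1 tree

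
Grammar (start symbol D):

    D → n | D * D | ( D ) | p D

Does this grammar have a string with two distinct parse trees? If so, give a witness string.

Ambiguous

Witness: p n * n

Derivation 1: D ⇒ D * D ⇒ p D * D ⇒ p n * D ⇒ p n * n
Derivation 2: D ⇒ p D ⇒ p D * D ⇒ p n * D ⇒ p n * n

Two distinct leftmost derivations for the same string.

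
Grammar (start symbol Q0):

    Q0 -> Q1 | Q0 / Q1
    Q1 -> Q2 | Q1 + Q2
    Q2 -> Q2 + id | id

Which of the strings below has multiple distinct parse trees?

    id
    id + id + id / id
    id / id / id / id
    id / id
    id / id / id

id: 1 tree
id + id + id / id: 4 trees
id / id / id / id: 1 tree
id / id: 1 tree
id / id / id: 1 tree

id + id + id / id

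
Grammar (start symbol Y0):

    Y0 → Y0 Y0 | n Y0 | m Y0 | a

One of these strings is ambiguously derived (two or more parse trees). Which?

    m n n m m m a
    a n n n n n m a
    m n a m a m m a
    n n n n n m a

m n a m a m m a

m n n m m m a: 1 tree
a n n n n n m a: 1 tree
m n a m a m m a: 12 trees
n n n n n m a: 1 tree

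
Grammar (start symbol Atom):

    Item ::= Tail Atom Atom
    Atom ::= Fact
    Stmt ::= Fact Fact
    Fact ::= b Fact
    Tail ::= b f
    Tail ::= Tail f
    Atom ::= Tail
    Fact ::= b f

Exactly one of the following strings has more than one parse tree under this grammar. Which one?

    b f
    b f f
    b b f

b f

b f: 2 trees
b f f: 1 tree
b b f: 1 tree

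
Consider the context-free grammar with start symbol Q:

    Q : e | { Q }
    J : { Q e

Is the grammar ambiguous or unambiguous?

Only Q is reachable from Q; ignoring the rest: Each string is a nest of matched brackets around a single atom. An opening bracket forces the recursive rule; an atom forces the base rule.

Unambiguous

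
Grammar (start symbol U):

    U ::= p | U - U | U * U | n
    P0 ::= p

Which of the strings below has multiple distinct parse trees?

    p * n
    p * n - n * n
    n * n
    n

p * n: 1 tree
p * n - n * n: 5 trees
n * n: 1 tree
n: 1 tree

p * n - n * n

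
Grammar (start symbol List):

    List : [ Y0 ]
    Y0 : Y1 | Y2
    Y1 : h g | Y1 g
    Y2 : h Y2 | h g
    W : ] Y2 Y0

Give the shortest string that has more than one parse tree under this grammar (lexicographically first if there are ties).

length 4: [ h g ] has 2 parse trees

Two derivations of [ h g ]:
  List ⇒ [ Y0 ] ⇒ [ Y1 ] ⇒ [ h g ]
  List ⇒ [ Y0 ] ⇒ [ Y2 ] ⇒ [ h g ]

[ h g ]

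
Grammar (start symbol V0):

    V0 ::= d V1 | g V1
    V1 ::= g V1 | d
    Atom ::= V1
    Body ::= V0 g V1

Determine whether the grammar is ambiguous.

Unambiguous

Only V0, V1 are reachable from V0; ignoring the rest: The reachable rules are right-linear with at most one rule per (nonterminal, next-terminal) pair. Each input token forces the next rule, so parsing is deterministic.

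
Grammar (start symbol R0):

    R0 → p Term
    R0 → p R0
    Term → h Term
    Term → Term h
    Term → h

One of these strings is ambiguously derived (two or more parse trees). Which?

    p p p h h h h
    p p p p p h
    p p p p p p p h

p p p h h h h

p p p h h h h: 8 trees
p p p p p h: 1 tree
p p p p p p p h: 1 tree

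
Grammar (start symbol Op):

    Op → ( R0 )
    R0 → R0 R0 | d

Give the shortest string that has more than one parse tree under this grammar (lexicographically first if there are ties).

length 3: no string has ≥2 trees
length 4: no string has ≥2 trees
length 5: ( d d d ) has 2 parse trees

Two derivations of ( d d d ):
  Op ⇒ ( R0 ) ⇒ ( R0 R0 ) ⇒ ( R0 R0 R0 ) ⇒ ( d R0 R0 ) ⇒ ( d d R0 ) ⇒ ( d d d )
  Op ⇒ ( R0 ) ⇒ ( R0 R0 ) ⇒ ( d R0 ) ⇒ ( d R0 R0 ) ⇒ ( d d R0 ) ⇒ ( d d d )

( d d d )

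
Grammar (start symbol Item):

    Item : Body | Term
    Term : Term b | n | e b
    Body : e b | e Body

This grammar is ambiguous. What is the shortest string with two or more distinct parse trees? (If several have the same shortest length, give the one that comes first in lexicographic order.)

length 1: no string has ≥2 trees
length 2: e b has 2 parse trees

Two derivations of e b:
  Item ⇒ Body ⇒ e b
  Item ⇒ Term ⇒ e b

e b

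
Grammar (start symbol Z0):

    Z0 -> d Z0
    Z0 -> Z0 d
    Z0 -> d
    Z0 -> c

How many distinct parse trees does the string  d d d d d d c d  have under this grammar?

Parse trees for d d d d d d c d:
  [Z0 d [Z0 d [Z0 d [Z0 d [Z0 d [Z0 d [Z0 [Z0 c] d]]]]]]]
  [Z0 d [Z0 d [Z0 d [Z0 d [Z0 d [Z0 [Z0 d [Z0 c]] d]]]]]]
  [Z0 d [Z0 d [Z0 d [Z0 d [Z0 [Z0 d [Z0 d [Z0 c]]] d]]]]]
  [Z0 d [Z0 d [Z0 d [Z0 [Z0 d [Z0 d [Z0 d [Z0 c]]]] d]]]]
  [Z0 d [Z0 d [Z0 [Z0 d [Z0 d [Z0 d [Z0 d [Z0 c]]]]] d]]]
  [Z0 d [Z0 [Z0 d [Z0 d [Z0 d [Z0 d [Z0 d [Z0 c]]]]]] d]]
  [Z0 [Z0 d [Z0 d [Z0 d [Z0 d [Z0 d [Z0 d [Z0 c]]]]]]] d]

7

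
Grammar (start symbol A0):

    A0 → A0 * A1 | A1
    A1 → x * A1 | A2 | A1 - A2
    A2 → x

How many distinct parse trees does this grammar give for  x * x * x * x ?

Parse trees for x * x * x * x:
  [A0 [A0 [A1 [A2 x]]] * [A1 x * [A1 x * [A1 [A2 x]]]]]
  [A0 [A0 [A0 [A1 [A2 x]]] * [A1 [A2 x]]] * [A1 x * [A1 [A2 x]]]]
  [A0 [A0 [A1 x * [A1 [A2 x]]]] * [A1 x * [A1 [A2 x]]]]
  [A0 [A0 [A0 [A1 [A2 x]]] * [A1 x * [A1 [A2 x]]]] * [A1 [A2 x]]]
  [A0 [A0 [A0 [A0 [A1 [A2 x]]] * [A1 [A2 x]]] * [A1 [A2 x]]] * [A1 [A2 x]]]
  [A0 [A0 [A0 [A1 x * [A1 [A2 x]]]] * [A1 [A2 x]]] * [A1 [A2 x]]]
  [A0 [A0 [A1 x * [A1 x * [A1 [A2 x]]]]] * [A1 [A2 x]]]
  [A0 [A1 x * [A1 x * [A1 x * [A1 [A2 x]]]]]]

8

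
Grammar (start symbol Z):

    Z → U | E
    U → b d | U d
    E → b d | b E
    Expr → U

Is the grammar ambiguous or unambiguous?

Ambiguous

Witness: b d

Derivation 1: Z ⇒ U ⇒ b d
Derivation 2: Z ⇒ E ⇒ b d

Two distinct leftmost derivations for the same string.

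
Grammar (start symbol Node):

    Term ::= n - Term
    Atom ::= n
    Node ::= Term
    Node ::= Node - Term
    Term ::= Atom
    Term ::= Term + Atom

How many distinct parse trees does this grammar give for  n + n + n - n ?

1

Parse trees for n + n + n - n:
  [Node [Node [Term [Term [Term [Atom n]] + [Atom n]] + [Atom n]]] - [Term [Atom n]]]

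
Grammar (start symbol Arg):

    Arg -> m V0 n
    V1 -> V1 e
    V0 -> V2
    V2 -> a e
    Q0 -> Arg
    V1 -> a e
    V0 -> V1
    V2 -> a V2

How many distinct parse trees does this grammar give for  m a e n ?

Parse trees for m a e n:
  [Arg m [V0 [V2 a e]] n]
  [Arg m [V0 [V1 a e]] n]

2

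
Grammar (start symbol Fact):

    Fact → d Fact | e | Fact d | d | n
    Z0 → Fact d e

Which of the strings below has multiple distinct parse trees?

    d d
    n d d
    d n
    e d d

d d: 2 trees
n d d: 1 tree
d n: 1 tree
e d d: 1 tree

d d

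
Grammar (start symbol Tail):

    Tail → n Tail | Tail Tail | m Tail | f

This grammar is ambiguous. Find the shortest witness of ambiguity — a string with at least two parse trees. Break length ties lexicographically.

f f f

length 1: no string has ≥2 trees
length 2: no string has ≥2 trees
length 3: f f f has 2 parse trees

Two derivations of f f f:
  Tail ⇒ Tail Tail ⇒ Tail Tail Tail ⇒ f Tail Tail ⇒ f f Tail ⇒ f f f
  Tail ⇒ Tail Tail ⇒ f Tail ⇒ f Tail Tail ⇒ f f Tail ⇒ f f f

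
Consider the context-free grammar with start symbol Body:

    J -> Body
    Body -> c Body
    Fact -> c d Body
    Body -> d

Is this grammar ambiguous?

Only Body is reachable from Body; ignoring the rest: Restricted to the reachable nonterminals, every rule has the form A → t or A → t B, and no two rules for the same A share a first terminal. The grammar encodes a DFA — one run per string.

Unambiguous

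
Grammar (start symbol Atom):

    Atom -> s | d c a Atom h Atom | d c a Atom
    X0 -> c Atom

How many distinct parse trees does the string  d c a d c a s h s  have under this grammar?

Parse trees for d c a d c a s h s:
  [Atom d c a [Atom d c a [Atom s]] h [Atom s]]
  [Atom d c a [Atom d c a [Atom s] h [Atom s]]]

2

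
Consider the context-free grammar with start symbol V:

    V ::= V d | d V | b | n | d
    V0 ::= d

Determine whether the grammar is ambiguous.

Witness: d d

Derivation 1: V ⇒ V d ⇒ d d
Derivation 2: V ⇒ d V ⇒ d d

Two distinct leftmost derivations for the same string.

Ambiguous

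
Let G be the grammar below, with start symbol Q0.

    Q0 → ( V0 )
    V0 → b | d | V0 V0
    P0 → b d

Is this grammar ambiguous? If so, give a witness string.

Ambiguous

Witness: ( b b b )

Derivation 1: Q0 ⇒ ( V0 ) ⇒ ( V0 V0 ) ⇒ ( b V0 ) ⇒ ( b V0 V0 ) ⇒ ( b b V0 ) ⇒ ( b b b )
Derivation 2: Q0 ⇒ ( V0 ) ⇒ ( V0 V0 ) ⇒ ( V0 V0 V0 ) ⇒ ( b V0 V0 ) ⇒ ( b b V0 ) ⇒ ( b b b )

Two distinct leftmost derivations for the same string.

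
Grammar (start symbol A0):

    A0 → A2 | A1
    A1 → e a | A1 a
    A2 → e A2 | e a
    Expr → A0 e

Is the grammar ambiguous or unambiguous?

Witness: e a

Derivation 1: A0 ⇒ A2 ⇒ e a
Derivation 2: A0 ⇒ A1 ⇒ e a

Two distinct leftmost derivations for the same string.

Ambiguous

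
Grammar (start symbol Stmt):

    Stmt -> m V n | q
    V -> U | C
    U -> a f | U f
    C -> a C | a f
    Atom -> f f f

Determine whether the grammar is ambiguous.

Ambiguous

Witness: m a f n

Derivation 1: Stmt ⇒ m V n ⇒ m U n ⇒ m a f n
Derivation 2: Stmt ⇒ m V n ⇒ m C n ⇒ m a f n

Two distinct leftmost derivations for the same string.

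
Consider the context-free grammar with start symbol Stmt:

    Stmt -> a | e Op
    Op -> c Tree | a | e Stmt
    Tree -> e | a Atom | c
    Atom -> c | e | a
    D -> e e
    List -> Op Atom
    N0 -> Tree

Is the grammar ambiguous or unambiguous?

Only Stmt, Op, Tree, Atom are reachable from Stmt; ignoring the rest: Restricted to the reachable nonterminals, every rule has the form A → t or A → t B, and no two rules for the same A share a first terminal. The grammar encodes a DFA — one run per string.

Unambiguous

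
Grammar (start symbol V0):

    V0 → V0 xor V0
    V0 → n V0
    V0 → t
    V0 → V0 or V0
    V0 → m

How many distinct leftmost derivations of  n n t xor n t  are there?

Parse trees for n n t xor n t:
  [V0 [V0 n [V0 n [V0 t]]] xor [V0 n [V0 t]]]
  [V0 n [V0 [V0 n [V0 t]] xor [V0 n [V0 t]]]]
  [V0 n [V0 n [V0 [V0 t] xor [V0 n [V0 t]]]]]

3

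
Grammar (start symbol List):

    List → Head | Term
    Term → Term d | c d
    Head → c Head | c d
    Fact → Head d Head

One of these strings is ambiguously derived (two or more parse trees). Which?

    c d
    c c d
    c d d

c d

c d: 2 trees
c c d: 1 tree
c d d: 1 tree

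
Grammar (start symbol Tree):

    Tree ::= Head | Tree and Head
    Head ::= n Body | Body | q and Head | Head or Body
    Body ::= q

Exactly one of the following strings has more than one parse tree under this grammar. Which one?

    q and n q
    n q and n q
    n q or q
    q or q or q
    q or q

q and n q: 2 trees
n q and n q: 1 tree
n q or q: 1 tree
q or q or q: 1 tree
q or q: 1 tree

q and n q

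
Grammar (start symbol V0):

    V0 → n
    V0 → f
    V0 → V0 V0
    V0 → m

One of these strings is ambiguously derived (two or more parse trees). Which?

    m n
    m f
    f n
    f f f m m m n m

m n: 1 tree
m f: 1 tree
f n: 1 tree
f f f m m m n m: 429 trees

f f f m m m n m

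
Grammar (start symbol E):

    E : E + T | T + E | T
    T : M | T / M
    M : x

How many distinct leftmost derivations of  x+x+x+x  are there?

Parse trees for x+x+x+x:
  [E [E [E [E [T [M x]]] + [T [M x]]] + [T [M x]]] + [T [M x]]]
  [E [E [E [T [M x]] + [E [T [M x]]]] + [T [M x]]] + [T [M x]]]
  [E [E [T [M x]] + [E [E [T [M x]]] + [T [M x]]]] + [T [M x]]]
  [E [E [T [M x]] + [E [T [M x]] + [E [T [M x]]]]] + [T [M x]]]
  [E [T [M x]] + [E [E [E [T [M x]]] + [T [M x]]] + [T [M x]]]]
  [E [T [M x]] + [E [E [T [M x]] + [E [T [M x]]]] + [T [M x]]]]
  [E [T [M x]] + [E [T [M x]] + [E [E [T [M x]]] + [T [M x]]]]]
  [E [T [M x]] + [E [T [M x]] + [E [T [M x]] + [E [T [M x]]]]]]

8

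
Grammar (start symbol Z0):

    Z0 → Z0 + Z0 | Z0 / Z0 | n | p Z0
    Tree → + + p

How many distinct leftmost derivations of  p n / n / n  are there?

Parse trees for p n / n / n:
  [Z0 [Z0 p [Z0 n]] / [Z0 [Z0 n] / [Z0 n]]]
  [Z0 [Z0 [Z0 p [Z0 n]] / [Z0 n]] / [Z0 n]]
  [Z0 [Z0 p [Z0 [Z0 n] / [Z0 n]]] / [Z0 n]]
  [Z0 p [Z0 [Z0 n] / [Z0 [Z0 n] / [Z0 n]]]]
  [Z0 p [Z0 [Z0 [Z0 n] / [Z0 n]] / [Z0 n]]]

5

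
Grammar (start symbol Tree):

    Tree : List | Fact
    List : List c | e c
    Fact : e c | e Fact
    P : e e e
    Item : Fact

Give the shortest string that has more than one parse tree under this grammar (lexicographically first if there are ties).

e c

length 2: e c has 2 parse trees

Two derivations of e c:
  Tree ⇒ List ⇒ e c
  Tree ⇒ Fact ⇒ e c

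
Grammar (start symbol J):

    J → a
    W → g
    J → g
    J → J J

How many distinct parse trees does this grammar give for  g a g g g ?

14

Parse trees for g a g g g (showing first 6 of 14):
  [J [J g] [J [J a] [J [J g] [J [J g] [J g]]]]]
  [J [J g] [J [J a] [J [J [J g] [J g]] [J g]]]]
  [J [J g] [J [J [J a] [J g]] [J [J g] [J g]]]]
  [J [J g] [J [J [J a] [J [J g] [J g]]] [J g]]]
  [J [J g] [J [J [J [J a] [J g]] [J g]] [J g]]]
  [J [J [J g] [J a]] [J [J g] [J [J g] [J g]]]]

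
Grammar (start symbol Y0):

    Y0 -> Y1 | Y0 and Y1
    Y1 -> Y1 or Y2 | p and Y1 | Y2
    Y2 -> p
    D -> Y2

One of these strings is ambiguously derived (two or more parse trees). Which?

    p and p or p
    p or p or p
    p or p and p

p and p or p: 3 trees
p or p or p: 1 tree
p or p and p: 1 tree

p and p or p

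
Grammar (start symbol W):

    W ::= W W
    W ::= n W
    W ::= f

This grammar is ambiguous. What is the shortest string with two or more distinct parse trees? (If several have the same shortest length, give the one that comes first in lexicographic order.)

length 1: no string has ≥2 trees
length 2: no string has ≥2 trees
length 3: f f f has 2 parse trees

Two derivations of f f f:
  W ⇒ W W ⇒ W W W ⇒ f W W ⇒ f f W ⇒ f f f
  W ⇒ W W ⇒ f W ⇒ f W W ⇒ f f W ⇒ f f f

f f f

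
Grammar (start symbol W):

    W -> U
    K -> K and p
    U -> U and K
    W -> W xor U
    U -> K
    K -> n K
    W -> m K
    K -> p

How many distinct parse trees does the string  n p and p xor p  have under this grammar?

3

Parse trees for n p and p xor p:
  [W [W [U [U [K n [K p]]] and [K p]]] xor [U [K p]]]
  [W [W [U [K [K n [K p]] and p]]] xor [U [K p]]]
  [W [W [U [K n [K [K p] and p]]]] xor [U [K p]]]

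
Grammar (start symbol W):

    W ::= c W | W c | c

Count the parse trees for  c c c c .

8

Parse trees for c c c c:
  [W c [W c [W c [W c]]]]
  [W c [W c [W [W c] c]]]
  [W c [W [W c [W c]] c]]
  [W c [W [W [W c] c] c]]
  [W [W c [W c [W c]]] c]
  [W [W c [W [W c] c]] c]
  [W [W [W c [W c]] c] c]
  [W [W [W [W c] c] c] c]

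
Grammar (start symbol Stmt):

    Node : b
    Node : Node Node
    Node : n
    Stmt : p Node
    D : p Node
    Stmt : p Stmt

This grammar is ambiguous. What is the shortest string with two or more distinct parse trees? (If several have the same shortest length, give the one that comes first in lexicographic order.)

length 2: no string has ≥2 trees
length 3: no string has ≥2 trees
length 4: p b b b has 2 parse trees

Two derivations of p b b b:
  Stmt ⇒ p Node ⇒ p Node Node ⇒ p b Node ⇒ p b Node Node ⇒ p b b Node ⇒ p b b b
  Stmt ⇒ p Node ⇒ p Node Node ⇒ p Node Node Node ⇒ p b Node Node ⇒ p b b Node ⇒ p b b b

p b b b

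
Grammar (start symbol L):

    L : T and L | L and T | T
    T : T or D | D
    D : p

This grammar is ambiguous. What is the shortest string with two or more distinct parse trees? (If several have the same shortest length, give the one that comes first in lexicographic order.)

p and p

length 1: no string has ≥2 trees
length 3: p and p has 2 parse trees

Two derivations of p and p:
  L ⇒ T and L ⇒ D and L ⇒ p and L ⇒ p and T ⇒ p and D ⇒ p and p
  L ⇒ L and T ⇒ T and T ⇒ D and T ⇒ p and T ⇒ p and D ⇒ p and p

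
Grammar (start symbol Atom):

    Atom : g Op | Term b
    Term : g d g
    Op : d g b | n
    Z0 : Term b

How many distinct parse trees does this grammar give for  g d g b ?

2

Parse trees for g d g b:
  [Atom g [Op d g b]]
  [Atom [Term g d g] b]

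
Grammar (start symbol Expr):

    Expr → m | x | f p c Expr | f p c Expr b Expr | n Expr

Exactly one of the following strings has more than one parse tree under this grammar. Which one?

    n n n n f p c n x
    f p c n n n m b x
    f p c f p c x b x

n n n n f p c n x: 1 tree
f p c n n n m b x: 1 tree
f p c f p c x b x: 2 trees

f p c f p c x b x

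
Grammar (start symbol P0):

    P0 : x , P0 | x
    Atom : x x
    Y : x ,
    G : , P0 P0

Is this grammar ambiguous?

Unambiguous

(Atom, Y, G are unreachable from P0, so their rules don't affect L(P0).) Right-recursive list with a separator: after each atom, whether the separator follows determines the rule. One parse per string.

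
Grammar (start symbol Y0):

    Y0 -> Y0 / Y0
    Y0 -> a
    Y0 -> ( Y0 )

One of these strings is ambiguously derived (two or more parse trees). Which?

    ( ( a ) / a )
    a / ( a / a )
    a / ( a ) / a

( ( a ) / a ): 1 tree
a / ( a / a ): 1 tree
a / ( a ) / a: 2 trees

a / ( a ) / a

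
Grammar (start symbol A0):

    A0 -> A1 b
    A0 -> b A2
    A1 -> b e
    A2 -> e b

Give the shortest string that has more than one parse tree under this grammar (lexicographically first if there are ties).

b e b

length 3: b e b has 2 parse trees

Two derivations of b e b:
  A0 ⇒ A1 b ⇒ b e b
  A0 ⇒ b A2 ⇒ b e b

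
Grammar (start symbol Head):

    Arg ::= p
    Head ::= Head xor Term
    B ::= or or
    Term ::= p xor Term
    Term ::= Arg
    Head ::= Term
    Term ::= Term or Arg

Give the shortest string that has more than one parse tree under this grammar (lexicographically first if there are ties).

length 1: no string has ≥2 trees
length 3: p xor p has 2 parse trees

Two derivations of p xor p:
  Head ⇒ Head xor Term ⇒ Term xor Term ⇒ Arg xor Term ⇒ p xor Term ⇒ p xor Arg ⇒ p xor p
  Head ⇒ Term ⇒ p xor Term ⇒ p xor Arg ⇒ p xor p

p xor p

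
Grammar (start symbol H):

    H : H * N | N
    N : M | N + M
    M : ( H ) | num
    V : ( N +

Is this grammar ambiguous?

Only H, N, M are reachable from H; ignoring the rest: The grammar is stratified — H handles '*' (left-recursive), N handles '+', M atoms. Each operator has a fixed associativity and precedence level, so every string has one parse.

Unambiguous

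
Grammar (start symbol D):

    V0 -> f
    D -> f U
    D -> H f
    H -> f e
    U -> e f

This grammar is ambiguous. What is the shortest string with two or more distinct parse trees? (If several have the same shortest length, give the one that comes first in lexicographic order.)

length 3: f e f has 2 parse trees

Two derivations of f e f:
  D ⇒ f U ⇒ f e f
  D ⇒ H f ⇒ f e f

f e f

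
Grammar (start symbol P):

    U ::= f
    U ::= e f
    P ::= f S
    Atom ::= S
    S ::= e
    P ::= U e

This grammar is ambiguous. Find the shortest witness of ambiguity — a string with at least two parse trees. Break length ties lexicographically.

f e

length 2: f e has 2 parse trees

Two derivations of f e:
  P ⇒ f S ⇒ f e
  P ⇒ U e ⇒ f e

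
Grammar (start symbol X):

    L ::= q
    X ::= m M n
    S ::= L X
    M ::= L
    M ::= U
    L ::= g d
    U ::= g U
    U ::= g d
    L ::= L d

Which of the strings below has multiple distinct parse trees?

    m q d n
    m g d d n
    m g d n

m g d n

m q d n: 1 tree
m g d d n: 1 tree
m g d n: 2 trees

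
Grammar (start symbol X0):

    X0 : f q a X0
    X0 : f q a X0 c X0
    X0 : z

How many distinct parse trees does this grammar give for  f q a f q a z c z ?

2

Parse trees for f q a f q a z c z:
  [X0 f q a [X0 f q a [X0 z] c [X0 z]]]
  [X0 f q a [X0 f q a [X0 z]] c [X0 z]]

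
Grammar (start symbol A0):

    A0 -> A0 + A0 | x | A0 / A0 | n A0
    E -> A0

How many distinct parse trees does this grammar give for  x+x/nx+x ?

Parse trees for x+x/nx+x:
  [A0 [A0 x] + [A0 [A0 [A0 x] / [A0 n [A0 x]]] + [A0 x]]]
  [A0 [A0 x] + [A0 [A0 x] / [A0 [A0 n [A0 x]] + [A0 x]]]]
  [A0 [A0 x] + [A0 [A0 x] / [A0 n [A0 [A0 x] + [A0 x]]]]]
  [A0 [A0 [A0 x] + [A0 [A0 x] / [A0 n [A0 x]]]] + [A0 x]]
  [A0 [A0 [A0 [A0 x] + [A0 x]] / [A0 n [A0 x]]] + [A0 x]]
  [A0 [A0 [A0 x] + [A0 x]] / [A0 [A0 n [A0 x]] + [A0 x]]]
  [A0 [A0 [A0 x] + [A0 x]] / [A0 n [A0 [A0 x] + [A0 x]]]]

7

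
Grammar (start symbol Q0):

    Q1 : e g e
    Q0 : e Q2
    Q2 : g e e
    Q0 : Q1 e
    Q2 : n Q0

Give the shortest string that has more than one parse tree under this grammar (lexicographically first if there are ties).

length 4: e g e e has 2 parse trees

Two derivations of e g e e:
  Q0 ⇒ e Q2 ⇒ e g e e
  Q0 ⇒ Q1 e ⇒ e g e e

e g e e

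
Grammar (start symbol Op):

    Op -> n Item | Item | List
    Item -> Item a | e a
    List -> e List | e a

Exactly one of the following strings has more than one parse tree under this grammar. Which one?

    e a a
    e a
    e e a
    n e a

e a a: 1 tree
e a: 2 trees
e e a: 1 tree
n e a: 1 tree

e a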